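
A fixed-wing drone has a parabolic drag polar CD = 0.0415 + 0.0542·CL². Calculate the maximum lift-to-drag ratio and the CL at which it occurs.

(L/D)max = 10.5, at CL = 0.875

For CD = CD0 + K·CL², (L/D)max occurs at CL* = √(CD0/K) and equals 1/(2√(K·CD0)).
(L/D)max = 1/(2√(0.0542 × 0.0415)) = 1/(2 × 0.04743) = 10.5
CL* = √(0.0415/0.0542) = 0.875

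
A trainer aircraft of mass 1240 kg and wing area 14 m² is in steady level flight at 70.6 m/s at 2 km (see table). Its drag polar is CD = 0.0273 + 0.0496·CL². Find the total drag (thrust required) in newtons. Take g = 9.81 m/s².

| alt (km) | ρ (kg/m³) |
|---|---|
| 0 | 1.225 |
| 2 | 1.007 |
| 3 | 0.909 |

At 2 km, from the table: ρ = 1.007 kg/m³.
In steady level flight, lift balances weight: W = mg = 1240 × 9.81 = 12164 N.
q = ½ρv² = ½ × 1.007 × 70.6² = 2510 Pa.
Required CL = L/(qS) = 12164/(2510·14) = 0.3462.
CD = 0.0273 + 0.0496 × 0.3462² = 0.03325.
D = q·S·CD = 2510 × 14 × 0.03325 = 1168 N

D = 1170 N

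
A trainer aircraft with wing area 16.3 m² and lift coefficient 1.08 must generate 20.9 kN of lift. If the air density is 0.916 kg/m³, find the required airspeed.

v = 50.9 m/s

L = ½ρv²S·CL ⇒ v = √(2L/(ρ·S·CL))
v = √(2 × 20900 / (0.916 × 16.3 × 1.08)) = √2592 = 50.9 m/s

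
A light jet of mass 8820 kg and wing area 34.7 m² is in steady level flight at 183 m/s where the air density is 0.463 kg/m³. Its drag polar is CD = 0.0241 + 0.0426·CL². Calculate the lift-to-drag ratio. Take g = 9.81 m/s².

Level flight ⇒ L = W = m·g = 8820 × 9.81 = 86524 N.
Dynamic pressure q = 0.5 × 0.463 × 183² = 7753 Pa.
CL = 2W/(ρv²S) = 2×86524/(0.463×183²×34.7) = 0.3216.
CD = 0.0241 + 0.0426 × 0.3216² = 0.02851.
L/D = CL/CD = 0.3216 / 0.02851 = 11.3

L/D = 11.3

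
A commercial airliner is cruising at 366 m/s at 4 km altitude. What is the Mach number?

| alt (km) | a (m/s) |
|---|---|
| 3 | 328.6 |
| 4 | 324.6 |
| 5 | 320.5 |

M = 1.13

At 4 km, from the table: a = 324.6 m/s.
M = v/a = 366 / 324.6 = 1.13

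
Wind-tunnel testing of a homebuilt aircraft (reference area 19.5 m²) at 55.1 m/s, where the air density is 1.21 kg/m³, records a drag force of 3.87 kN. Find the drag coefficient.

From D = ½ρv²S·CD, rearranging gives CD = 2D/(ρv²S).
CD = 2 × 3870 / (1.21 × 55.1² × 19.5) = 0.108

CD = 0.108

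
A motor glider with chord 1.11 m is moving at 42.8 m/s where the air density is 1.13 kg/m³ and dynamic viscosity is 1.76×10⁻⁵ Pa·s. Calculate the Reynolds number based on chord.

Re = ρ·v·c/μ = 1.13 × 42.8 × 1.11 / (1.76×10⁻⁵) = 3.05×10^6

Re = 3.05×10^6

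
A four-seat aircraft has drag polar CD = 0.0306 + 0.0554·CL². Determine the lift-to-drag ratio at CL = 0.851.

CD = 0.0306 + 0.0554 × 0.851² = 0.07072
L/D = CL/CD = 0.851 / 0.07072 = 12

L/D = 12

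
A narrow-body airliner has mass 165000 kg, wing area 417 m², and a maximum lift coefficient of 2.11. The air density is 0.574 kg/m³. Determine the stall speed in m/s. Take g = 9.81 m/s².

V_stall = 80.1 m/s

Weight W = mg = 165000 × 9.81 = 1.619×10^6 N.
From L = ½ρV²S·CL,max = W: V_stall = √(2W/(ρSCL,max)) = √(2·1.619×10^6/(0.574·417·2.11))
V_stall = √6410 = 80.1 m/s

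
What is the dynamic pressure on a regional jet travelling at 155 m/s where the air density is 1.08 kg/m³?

q = 13000 Pa

q = ½ρv² = ½ × 1.08 × 155² = 13000 Pa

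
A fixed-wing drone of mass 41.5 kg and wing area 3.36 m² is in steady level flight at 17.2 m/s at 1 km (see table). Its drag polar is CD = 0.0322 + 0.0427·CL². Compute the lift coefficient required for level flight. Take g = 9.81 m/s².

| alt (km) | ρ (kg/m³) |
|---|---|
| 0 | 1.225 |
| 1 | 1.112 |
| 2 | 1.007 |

At 1 km, from the table: ρ = 1.112 kg/m³.
In steady level flight, lift balances weight: W = mg = 41.5 × 9.81 = 407.12 N.
Dynamic pressure q = 0.5 × 1.112 × 17.2² = 164.5 Pa.
CL = W/(q·S) = 407.12 / (164.5 × 3.36) = 0.7366.

CL = 0.737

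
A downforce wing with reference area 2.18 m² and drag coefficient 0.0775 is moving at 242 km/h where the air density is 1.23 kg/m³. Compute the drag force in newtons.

Convert speed: v = 242 km/h ÷ 3.6 = 67.22 m/s.
Dynamic pressure q = ½ρv² = ½ × 1.23 × 67.22² = 2779 Pa.
D = q·S·CD = 2779 × 2.18 × 0.0775 = 470 N

D = 470 N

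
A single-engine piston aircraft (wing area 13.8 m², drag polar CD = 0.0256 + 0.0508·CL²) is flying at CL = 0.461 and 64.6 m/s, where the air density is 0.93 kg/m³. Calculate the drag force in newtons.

D = 975 N

CD = 0.0256 + 0.0508 × 0.461² = 0.0364
D = ½ρv²S·CD = ½ × 0.93 × 64.6² × 13.8 × 0.0364 = 975 N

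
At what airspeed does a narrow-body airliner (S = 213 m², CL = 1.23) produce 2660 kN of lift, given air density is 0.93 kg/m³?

v = 148 m/s

L = ½ρv²S·CL ⇒ v = √(2L/(ρ·S·CL))
v = √(2 × 2.66×10^6 / (0.93 × 213 × 1.23)) = √21830 = 148 m/s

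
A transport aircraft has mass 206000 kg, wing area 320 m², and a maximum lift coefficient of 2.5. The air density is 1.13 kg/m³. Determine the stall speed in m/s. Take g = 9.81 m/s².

V_stall = 66.9 m/s

Weight W = mg = 206000 × 9.81 = 2.021×10^6 N.
V_stall = √(2W/(ρ·S·CL,max)) = √(2 × 2.021×10^6 / (1.13 × 320 × 2.5))
V_stall = √4471 = 66.9 m/s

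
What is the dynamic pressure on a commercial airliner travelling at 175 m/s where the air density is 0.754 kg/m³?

q = 11500 Pa

q = ½ρv² = ½ × 0.754 × 175² = 11500 Pa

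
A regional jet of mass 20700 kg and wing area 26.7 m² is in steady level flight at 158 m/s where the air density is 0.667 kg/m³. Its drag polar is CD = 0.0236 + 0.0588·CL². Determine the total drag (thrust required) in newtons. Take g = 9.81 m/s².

D = 16200 N

Weight W = mg = 20700 × 9.81 = 2.0307×10^5 N; in level flight L = W.
Dynamic pressure q = 0.5 × 0.667 × 158² = 8325 Pa.
Required CL = L/(qS) = 2.0307×10^5/(8325·26.7) = 0.9135.
CD = 0.0236 + 0.0588 × 0.9135² = 0.07267.
D = q·S·CD = 8325 × 26.7 × 0.07267 = 16150 N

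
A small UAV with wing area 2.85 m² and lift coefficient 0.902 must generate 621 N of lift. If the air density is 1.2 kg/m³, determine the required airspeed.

L = ½ρv²S·CL ⇒ v = √(2L/(ρ·S·CL))
v = √(2 × 621 / (1.2 × 2.85 × 0.902)) = √402.6 = 20.1 m/s

v = 20.1 m/s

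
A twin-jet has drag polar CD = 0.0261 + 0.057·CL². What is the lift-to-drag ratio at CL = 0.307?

CD = 0.0261 + 0.057 × 0.307² = 0.03147
L/D = CL/CD = 0.307 / 0.03147 = 9.75

L/D = 9.75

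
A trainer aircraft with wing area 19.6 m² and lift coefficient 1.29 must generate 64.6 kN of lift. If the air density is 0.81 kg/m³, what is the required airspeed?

L = ½ρv²S·CL ⇒ v = √(2L/(ρ·S·CL))
v = √(2 × 64600 / (0.81 × 19.6 × 1.29)) = √6309 = 79.4 m/s

v = 79.4 m/s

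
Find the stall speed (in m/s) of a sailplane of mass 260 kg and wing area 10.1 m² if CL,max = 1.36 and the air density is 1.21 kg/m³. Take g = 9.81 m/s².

V_stall = 17.5 m/s

Stall occurs when L = W at CL,max. W = mg = 260 × 9.81 = 2551 N.
V_stall = √(2W/(ρ·S·CL,max)) = √(2 × 2551 / (1.21 × 10.1 × 1.36))
V_stall = √306.9 = 17.5 m/s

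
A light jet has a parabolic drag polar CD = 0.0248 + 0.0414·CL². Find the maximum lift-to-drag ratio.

(L/D)max = 15.6

For CD = CD0 + K·CL², (L/D)max occurs at CL* = √(CD0/K) and equals 1/(2√(K·CD0)).
(L/D)max = 1/(2√(0.0414 × 0.0248)) = 1/(2 × 0.03204) = 15.6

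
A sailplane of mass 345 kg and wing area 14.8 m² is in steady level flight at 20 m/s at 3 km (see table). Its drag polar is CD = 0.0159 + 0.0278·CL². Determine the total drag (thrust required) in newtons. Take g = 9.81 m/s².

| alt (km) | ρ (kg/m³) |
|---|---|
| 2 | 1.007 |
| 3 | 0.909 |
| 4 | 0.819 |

D = 161 N

At 3 km, from the table: ρ = 0.909 kg/m³.
In steady level flight, lift balances weight: W = mg = 345 × 9.81 = 3384.5 N.
q = ½ρv² = ½ × 0.909 × 20² = 181.8 Pa.
CL = W/(q·S) = 3384.5 / (181.8 × 14.8) = 1.258.
CD = 0.0159 + 0.0278 × 1.258² = 0.05989.
D = q·S·CD = 181.8 × 14.8 × 0.05989 = 161.1 N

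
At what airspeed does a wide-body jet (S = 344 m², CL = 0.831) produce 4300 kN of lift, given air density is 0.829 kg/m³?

L = ½ρv²S·CL ⇒ v = √(2L/(ρ·S·CL))
v = √(2 × 4.3×10^6 / (0.829 × 344 × 0.831)) = √36290 = 190 m/s

v = 190 m/s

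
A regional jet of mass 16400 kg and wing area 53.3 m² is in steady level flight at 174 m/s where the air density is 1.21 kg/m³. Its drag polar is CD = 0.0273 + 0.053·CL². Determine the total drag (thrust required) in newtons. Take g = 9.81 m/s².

D = 28100 N

Level flight ⇒ L = W = m·g = 16400 × 9.81 = 1.6088×10^5 N.
Dynamic pressure q = 0.5 × 1.21 × 174² = 18320 Pa.
CL = 2W/(ρv²S) = 2×1.6088×10^5/(1.21×174²×53.3) = 0.1648.
CD = 0.0273 + 0.053 × 0.1648² = 0.02874.
D = q·S·CD = 18320 × 53.3 × 0.02874 = 28060 N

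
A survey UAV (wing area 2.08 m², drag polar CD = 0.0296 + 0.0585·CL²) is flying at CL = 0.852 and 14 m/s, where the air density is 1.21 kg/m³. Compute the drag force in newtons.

CD = 0.0296 + 0.0585 × 0.852² = 0.07207
D = ½ρv²S·CD = ½ × 1.21 × 14² × 2.08 × 0.07207 = 17.8 N

D = 17.8 N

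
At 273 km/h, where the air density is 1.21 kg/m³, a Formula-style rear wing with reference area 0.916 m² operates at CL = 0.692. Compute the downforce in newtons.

L = 2210 N

Convert speed: v = 273 km/h ÷ 3.6 = 75.83 m/s.
L = ½ρv²S·CL = ½ × 1.21 × 75.83² × 0.916 × 0.692 = 2210 N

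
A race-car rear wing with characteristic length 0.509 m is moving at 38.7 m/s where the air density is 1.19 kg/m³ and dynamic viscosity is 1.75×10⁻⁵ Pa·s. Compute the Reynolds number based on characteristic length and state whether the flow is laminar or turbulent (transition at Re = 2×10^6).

Re = ρ·v·c/μ = 1.19 × 38.7 × 0.509 / (1.75×10⁻⁵) = 1.34×10^6
Since 1.34×10^6 < 2×10^6, the flow is laminar.

Re = 1.34×10^6 (laminar)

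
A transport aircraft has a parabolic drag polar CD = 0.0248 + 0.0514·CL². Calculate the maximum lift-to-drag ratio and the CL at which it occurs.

(L/D)max = 14, at CL = 0.695

For CD = CD0 + K·CL², (L/D)max occurs at CL* = √(CD0/K) and equals 1/(2√(K·CD0)).
(L/D)max = 1/(2√(0.0514 × 0.0248)) = 1/(2 × 0.0357) = 14
CL* = √(0.0248/0.0514) = 0.695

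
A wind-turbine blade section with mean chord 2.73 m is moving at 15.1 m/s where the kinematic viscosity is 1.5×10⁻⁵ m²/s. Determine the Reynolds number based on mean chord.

Re = 2.75×10^6

Re = v·c/ν = 15.1 × 2.73 / (1.5×10⁻⁵) = 2.75×10^6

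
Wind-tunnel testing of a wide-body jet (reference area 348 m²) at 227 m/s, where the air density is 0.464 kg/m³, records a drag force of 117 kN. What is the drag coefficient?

From D = ½ρv²S·CD, rearranging gives CD = 2D/(ρv²S).
CD = 2 × 1.17×10^5 / (0.464 × 227² × 348) = 0.0281

CD = 0.0281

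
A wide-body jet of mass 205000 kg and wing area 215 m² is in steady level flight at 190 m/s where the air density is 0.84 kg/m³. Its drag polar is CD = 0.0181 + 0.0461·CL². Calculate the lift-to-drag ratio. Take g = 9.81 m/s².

Weight W = mg = 205000 × 9.81 = 2.011×10^6 N; in level flight L = W.
Dynamic pressure q = 0.5 × 0.84 × 190² = 15160 Pa.
Required CL = L/(qS) = 2.011×10^6/(15160·215) = 0.6169.
CD = 0.0181 + 0.0461 × 0.6169² = 0.03565.
L/D = CL/CD = 0.6169 / 0.03565 = 17.3

L/D = 17.3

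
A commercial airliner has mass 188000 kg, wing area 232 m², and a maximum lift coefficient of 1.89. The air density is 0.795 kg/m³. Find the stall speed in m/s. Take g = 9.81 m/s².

V_stall = 103 m/s

Stall occurs when L = W at CL,max. W = mg = 188000 × 9.81 = 1.844×10^6 N.
From L = ½ρV²S·CL,max = W: V_stall = √(2W/(ρSCL,max)) = √(2·1.844×10^6/(0.795·232·1.89))
V_stall = √10580 = 103 m/s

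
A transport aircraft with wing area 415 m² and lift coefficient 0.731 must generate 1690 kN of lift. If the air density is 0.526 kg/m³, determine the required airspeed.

L = ½ρv²S·CL ⇒ v = √(2L/(ρ·S·CL))
v = √(2 × 1.69×10^6 / (0.526 × 415 × 0.731)) = √21180 = 146 m/s

v = 146 m/s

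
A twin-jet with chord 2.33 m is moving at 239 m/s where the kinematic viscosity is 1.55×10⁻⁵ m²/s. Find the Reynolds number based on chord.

Re = v·c/ν = 239 × 2.33 / (1.55×10⁻⁵) = 3.59×10^7

Re = 3.59×10^7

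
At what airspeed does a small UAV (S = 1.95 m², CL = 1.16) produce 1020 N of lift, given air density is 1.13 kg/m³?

v = 28.3 m/s

L = ½ρv²S·CL ⇒ v = √(2L/(ρ·S·CL))
v = √(2 × 1020 / (1.13 × 1.95 × 1.16)) = √798.1 = 28.3 m/s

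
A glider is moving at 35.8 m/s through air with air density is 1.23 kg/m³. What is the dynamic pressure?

q = ½ρv² = ½ × 1.23 × 35.8² = 788 Pa

q = 788 Pa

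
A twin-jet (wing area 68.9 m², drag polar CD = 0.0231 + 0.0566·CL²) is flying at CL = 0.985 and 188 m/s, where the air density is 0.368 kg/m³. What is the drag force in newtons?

D = 35000 N

CD = 0.0231 + 0.0566 × 0.985² = 0.07801
D = ½ρv²S·CD = ½ × 0.368 × 188² × 68.9 × 0.07801 = 35000 N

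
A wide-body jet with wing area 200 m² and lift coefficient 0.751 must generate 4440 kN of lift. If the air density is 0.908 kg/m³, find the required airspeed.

L = ½ρv²S·CL ⇒ v = √(2L/(ρ·S·CL))
v = √(2 × 4.44×10^6 / (0.908 × 200 × 0.751)) = √65110 = 255 m/s

v = 255 m/s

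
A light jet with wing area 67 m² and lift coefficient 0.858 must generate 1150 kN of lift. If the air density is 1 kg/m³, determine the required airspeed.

v = 200 m/s

L = ½ρv²S·CL ⇒ v = √(2L/(ρ·S·CL))
v = √(2 × 1.15×10^6 / (1 × 67 × 0.858)) = √40010 = 200 m/s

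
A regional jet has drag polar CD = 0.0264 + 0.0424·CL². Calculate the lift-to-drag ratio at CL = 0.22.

L/D = 7.73

CD = 0.0264 + 0.0424 × 0.22² = 0.02845
L/D = CL/CD = 0.22 / 0.02845 = 7.73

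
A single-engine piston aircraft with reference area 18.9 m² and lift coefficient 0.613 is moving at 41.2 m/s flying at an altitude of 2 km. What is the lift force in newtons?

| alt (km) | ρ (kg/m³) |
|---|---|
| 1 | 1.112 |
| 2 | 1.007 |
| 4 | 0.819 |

At 2 km, from the table: ρ = 1.007 kg/m³.
L = ½ρv²S·CL = ½ × 1.007 × 41.2² × 18.9 × 0.613 = 9900 N ≈ 9.9 kN

L = 9900 N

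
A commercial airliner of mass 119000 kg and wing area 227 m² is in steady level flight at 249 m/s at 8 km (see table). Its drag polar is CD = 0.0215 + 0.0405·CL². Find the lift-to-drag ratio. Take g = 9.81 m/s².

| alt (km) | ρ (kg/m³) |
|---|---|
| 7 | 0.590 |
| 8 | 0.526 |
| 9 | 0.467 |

At 8 km, from the table: ρ = 0.526 kg/m³.
Level flight ⇒ L = W = m·g = 119000 × 9.81 = 1.1674×10^6 N.
Dynamic pressure q = 0.5 × 0.526 × 249² = 16310 Pa.
CL = 2W/(ρv²S) = 2×1.1674×10^6/(0.526×249²×227) = 0.3154.
CD = 0.0215 + 0.0405 × 0.3154² = 0.02553.
L/D = CL/CD = 0.3154 / 0.02553 = 12.4

L/D = 12.4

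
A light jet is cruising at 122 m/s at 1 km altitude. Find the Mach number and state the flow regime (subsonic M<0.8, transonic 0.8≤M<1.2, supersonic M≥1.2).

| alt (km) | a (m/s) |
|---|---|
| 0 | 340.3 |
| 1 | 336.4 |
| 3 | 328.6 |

M = 0.363 (subsonic)

At 1 km, from the table: a = 336.4 m/s.
M = v/a = 122 / 336.4 = 0.363
M = 0.363 → subsonic.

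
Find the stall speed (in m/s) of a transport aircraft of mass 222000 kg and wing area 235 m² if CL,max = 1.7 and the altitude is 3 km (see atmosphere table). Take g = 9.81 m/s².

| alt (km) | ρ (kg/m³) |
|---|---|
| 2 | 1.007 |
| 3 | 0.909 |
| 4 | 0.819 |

At 3 km, from the table: ρ = 0.909 kg/m³.
Stall occurs when L = W at CL,max. W = mg = 222000 × 9.81 = 2.178×10^6 N.
From L = ½ρV²S·CL,max = W: V_stall = √(2W/(ρSCL,max)) = √(2·2.178×10^6/(0.909·235·1.7))
V_stall = √11990 = 110 m/s

V_stall = 110 m/s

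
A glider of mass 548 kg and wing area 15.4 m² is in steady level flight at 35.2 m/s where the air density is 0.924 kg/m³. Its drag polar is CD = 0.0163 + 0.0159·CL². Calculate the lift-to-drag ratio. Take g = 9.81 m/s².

Weight W = mg = 548 × 9.81 = 5375.9 N; in level flight L = W.
Dynamic pressure q = 0.5 × 0.924 × 35.2² = 572.4 Pa.
Required CL = L/(qS) = 5375.9/(572.4·15.4) = 0.6098.
CD = 0.0163 + 0.0159 × 0.6098² = 0.02221.
L/D = CL/CD = 0.6098 / 0.02221 = 27.5

L/D = 27.5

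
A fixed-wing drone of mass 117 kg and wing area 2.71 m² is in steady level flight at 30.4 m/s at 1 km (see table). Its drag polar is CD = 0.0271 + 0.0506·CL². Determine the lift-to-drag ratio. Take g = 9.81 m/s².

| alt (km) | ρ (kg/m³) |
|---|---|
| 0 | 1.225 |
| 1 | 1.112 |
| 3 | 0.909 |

L/D = 13.4

At 1 km, from the table: ρ = 1.112 kg/m³.
Weight W = mg = 117 × 9.81 = 1147.8 N; in level flight L = W.
q = ½ρv² = ½ × 1.112 × 30.4² = 513.8 Pa.
CL = 2W/(ρv²S) = 2×1147.8/(1.112×30.4²×2.71) = 0.8243.
CD = 0.0271 + 0.0506 × 0.8243² = 0.06148.
L/D = CL/CD = 0.8243 / 0.06148 = 13.4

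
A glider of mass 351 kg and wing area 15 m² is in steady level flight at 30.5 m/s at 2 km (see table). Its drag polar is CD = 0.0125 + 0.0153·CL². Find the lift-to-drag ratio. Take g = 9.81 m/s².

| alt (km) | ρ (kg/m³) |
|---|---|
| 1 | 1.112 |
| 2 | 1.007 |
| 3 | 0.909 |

At 2 km, from the table: ρ = 1.007 kg/m³.
In steady level flight, lift balances weight: W = mg = 351 × 9.81 = 3443.3 N.
Dynamic pressure q = 0.5 × 1.007 × 30.5² = 468.4 Pa.
Required CL = L/(qS) = 3443.3/(468.4·15) = 0.4901.
CD = 0.0125 + 0.0153 × 0.4901² = 0.01618.
L/D = CL/CD = 0.4901 / 0.01618 = 30.3

L/D = 30.3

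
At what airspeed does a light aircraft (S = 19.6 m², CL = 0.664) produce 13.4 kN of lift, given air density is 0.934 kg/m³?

v = 47 m/s

L = ½ρv²S·CL ⇒ v = √(2L/(ρ·S·CL))
v = √(2 × 13400 / (0.934 × 19.6 × 0.664)) = √2205 = 47 m/s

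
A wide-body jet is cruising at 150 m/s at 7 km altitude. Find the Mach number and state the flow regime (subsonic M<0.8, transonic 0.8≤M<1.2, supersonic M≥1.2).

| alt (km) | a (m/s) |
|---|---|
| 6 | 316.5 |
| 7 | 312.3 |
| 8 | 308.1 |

At 7 km, from the table: a = 312.3 m/s.
M = v/a = 150 / 312.3 = 0.48
M = 0.48 → subsonic.

M = 0.48 (subsonic)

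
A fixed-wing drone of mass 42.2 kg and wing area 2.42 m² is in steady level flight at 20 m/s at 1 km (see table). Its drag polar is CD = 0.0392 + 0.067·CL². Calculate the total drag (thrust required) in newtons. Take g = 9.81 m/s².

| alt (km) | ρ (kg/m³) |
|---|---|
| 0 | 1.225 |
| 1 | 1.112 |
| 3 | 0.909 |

D = 42.4 N

At 1 km, from the table: ρ = 1.112 kg/m³.
Level flight ⇒ L = W = m·g = 42.2 × 9.81 = 413.98 N.
Dynamic pressure q = 0.5 × 1.112 × 20² = 222.4 Pa.
CL = 2W/(ρv²S) = 2×413.98/(1.112×20²×2.42) = 0.7692.
CD = 0.0392 + 0.067 × 0.7692² = 0.07884.
D = q·S·CD = 222.4 × 2.42 × 0.07884 = 42.43 N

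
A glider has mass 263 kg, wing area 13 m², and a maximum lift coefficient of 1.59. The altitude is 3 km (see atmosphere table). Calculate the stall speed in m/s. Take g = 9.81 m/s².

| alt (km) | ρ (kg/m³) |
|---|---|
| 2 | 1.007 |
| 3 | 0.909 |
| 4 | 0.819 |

At 3 km, from the table: ρ = 0.909 kg/m³.
Stall occurs when L = W at CL,max. W = mg = 263 × 9.81 = 2580 N.
V_stall = √(2W/(ρ·S·CL,max)) = √(2 × 2580 / (0.909 × 13 × 1.59))
V_stall = √274.6 = 16.6 m/s

V_stall = 16.6 m/s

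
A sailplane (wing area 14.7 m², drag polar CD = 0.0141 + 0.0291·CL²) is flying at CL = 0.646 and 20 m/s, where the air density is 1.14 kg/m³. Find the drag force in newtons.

D = 88 N

CD = 0.0141 + 0.0291 × 0.646² = 0.02624
D = ½ρv²S·CD = ½ × 1.14 × 20² × 14.7 × 0.02624 = 88 N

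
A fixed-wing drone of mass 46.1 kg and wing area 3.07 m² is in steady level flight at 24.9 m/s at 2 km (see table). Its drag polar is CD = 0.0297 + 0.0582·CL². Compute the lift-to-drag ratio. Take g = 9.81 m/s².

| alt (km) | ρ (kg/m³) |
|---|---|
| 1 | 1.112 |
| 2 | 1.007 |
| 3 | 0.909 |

L/D = 11.1

At 2 km, from the table: ρ = 1.007 kg/m³.
Weight W = mg = 46.1 × 9.81 = 452.24 N; in level flight L = W.
Dynamic pressure q = 0.5 × 1.007 × 24.9² = 312.2 Pa.
CL = 2W/(ρv²S) = 2×452.24/(1.007×24.9²×3.07) = 0.4719.
CD = 0.0297 + 0.0582 × 0.4719² = 0.04266.
L/D = CL/CD = 0.4719 / 0.04266 = 11.1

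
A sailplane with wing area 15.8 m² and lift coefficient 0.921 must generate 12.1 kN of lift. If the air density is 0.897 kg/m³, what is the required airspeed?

v = 43.1 m/s

L = ½ρv²S·CL ⇒ v = √(2L/(ρ·S·CL))
v = √(2 × 12100 / (0.897 × 15.8 × 0.921)) = √1854 = 43.1 m/s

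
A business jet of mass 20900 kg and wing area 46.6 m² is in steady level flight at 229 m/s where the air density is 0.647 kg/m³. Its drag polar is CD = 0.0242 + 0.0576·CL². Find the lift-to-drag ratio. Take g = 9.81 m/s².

L/D = 9.24

In steady level flight, lift balances weight: W = mg = 20900 × 9.81 = 2.0503×10^5 N.
q = ½ρv² = ½ × 0.647 × 229² = 16960 Pa.
CL = 2W/(ρv²S) = 2×2.0503×10^5/(0.647×229²×46.6) = 0.2593.
CD = 0.0242 + 0.0576 × 0.2593² = 0.02807.
L/D = CL/CD = 0.2593 / 0.02807 = 9.24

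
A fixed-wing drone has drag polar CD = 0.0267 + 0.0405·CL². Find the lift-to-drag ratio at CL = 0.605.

CD = 0.0267 + 0.0405 × 0.605² = 0.04152
L/D = CL/CD = 0.605 / 0.04152 = 14.6

L/D = 14.6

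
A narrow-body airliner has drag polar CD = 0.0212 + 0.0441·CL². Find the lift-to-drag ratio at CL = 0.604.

L/D = 16.2

CD = 0.0212 + 0.0441 × 0.604² = 0.03729
L/D = CL/CD = 0.604 / 0.03729 = 16.2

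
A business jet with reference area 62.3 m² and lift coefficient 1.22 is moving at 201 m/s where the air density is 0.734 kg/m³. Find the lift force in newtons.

Dynamic pressure q = ½ρv² = ½ × 0.734 × 201² = 14830 Pa.
L = q·S·CL = 14830 × 62.3 × 1.22 = 1.13×10^6 N ≈ 1130 kN

L = 1.13×10^6 N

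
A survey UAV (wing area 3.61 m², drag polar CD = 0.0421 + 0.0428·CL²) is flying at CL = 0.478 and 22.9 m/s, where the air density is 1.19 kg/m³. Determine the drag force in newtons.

D = 58.4 N

CD = 0.0421 + 0.0428 × 0.478² = 0.05188
D = ½ρv²S·CD = ½ × 1.19 × 22.9² × 3.61 × 0.05188 = 58.4 N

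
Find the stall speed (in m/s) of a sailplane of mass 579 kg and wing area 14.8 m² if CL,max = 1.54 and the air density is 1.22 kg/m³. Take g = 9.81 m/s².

Stall occurs when L = W at CL,max. W = mg = 579 × 9.81 = 5680 N.
From L = ½ρV²S·CL,max = W: V_stall = √(2W/(ρSCL,max)) = √(2·5680/(1.22·14.8·1.54))
V_stall = √408.5 = 20.2 m/s

V_stall = 20.2 m/s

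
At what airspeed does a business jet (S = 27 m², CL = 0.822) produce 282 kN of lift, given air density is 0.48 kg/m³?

L = ½ρv²S·CL ⇒ v = √(2L/(ρ·S·CL))
v = √(2 × 2.82×10^5 / (0.48 × 27 × 0.822)) = √52940 = 230 m/s

v = 230 m/s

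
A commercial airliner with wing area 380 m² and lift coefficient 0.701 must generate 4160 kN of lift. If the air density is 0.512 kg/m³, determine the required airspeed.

v = 247 m/s

L = ½ρv²S·CL ⇒ v = √(2L/(ρ·S·CL))
v = √(2 × 4.16×10^6 / (0.512 × 380 × 0.701)) = √61000 = 247 m/s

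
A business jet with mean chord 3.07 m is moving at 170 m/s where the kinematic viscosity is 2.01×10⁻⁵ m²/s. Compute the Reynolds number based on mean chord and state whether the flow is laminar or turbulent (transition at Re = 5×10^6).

Re = 2.6×10^7 (turbulent)

Re = v·c/ν = 170 × 3.07 / (2.01×10⁻⁵) = 2.6×10^7
Since 2.6×10^7 > 5×10^6, the flow is turbulent.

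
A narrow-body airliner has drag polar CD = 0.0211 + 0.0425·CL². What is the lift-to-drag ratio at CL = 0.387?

L/D = 14.1

CD = 0.0211 + 0.0425 × 0.387² = 0.02747
L/D = CL/CD = 0.387 / 0.02747 = 14.1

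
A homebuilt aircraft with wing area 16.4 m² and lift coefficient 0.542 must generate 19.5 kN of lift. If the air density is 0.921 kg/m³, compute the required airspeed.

L = ½ρv²S·CL ⇒ v = √(2L/(ρ·S·CL))
v = √(2 × 19500 / (0.921 × 16.4 × 0.542)) = √4764 = 69 m/s

v = 69 m/s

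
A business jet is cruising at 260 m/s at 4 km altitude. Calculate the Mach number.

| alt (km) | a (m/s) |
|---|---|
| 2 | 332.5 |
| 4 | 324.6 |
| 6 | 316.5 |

M = 0.801

At 4 km, from the table: a = 324.6 m/s.
M = v/a = 260 / 324.6 = 0.801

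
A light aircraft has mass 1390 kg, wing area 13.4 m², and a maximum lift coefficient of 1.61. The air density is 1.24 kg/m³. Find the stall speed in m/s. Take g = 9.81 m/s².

Stall occurs when L = W at CL,max. W = mg = 1390 × 9.81 = 13640 N.
V_stall = √(2W/(ρ·S·CL,max)) = √(2 × 13640 / (1.24 × 13.4 × 1.61))
V_stall = √1019 = 31.9 m/s

V_stall = 31.9 m/s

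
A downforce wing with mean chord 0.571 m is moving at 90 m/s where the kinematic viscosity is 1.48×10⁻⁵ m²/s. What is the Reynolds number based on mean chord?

Re = v·c/ν = 90 × 0.571 / (1.48×10⁻⁵) = 3.47×10^6

Re = 3.47×10^6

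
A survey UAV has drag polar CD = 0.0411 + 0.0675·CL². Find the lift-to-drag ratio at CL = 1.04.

CD = 0.0411 + 0.0675 × 1.04² = 0.1141
L/D = CL/CD = 1.04 / 0.1141 = 9.11

L/D = 9.11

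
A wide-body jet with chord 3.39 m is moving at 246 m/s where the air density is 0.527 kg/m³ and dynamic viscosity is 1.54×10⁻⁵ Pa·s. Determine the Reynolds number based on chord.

Re = 2.85×10^7

Re = ρ·v·c/μ = 0.527 × 246 × 3.39 / (1.54×10⁻⁵) = 2.85×10^7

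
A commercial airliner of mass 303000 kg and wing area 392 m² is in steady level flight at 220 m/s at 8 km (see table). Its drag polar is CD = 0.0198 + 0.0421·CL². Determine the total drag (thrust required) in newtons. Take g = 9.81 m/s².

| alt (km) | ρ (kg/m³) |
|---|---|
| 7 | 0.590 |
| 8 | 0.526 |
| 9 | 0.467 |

At 8 km, from the table: ρ = 0.526 kg/m³.
Weight W = mg = 303000 × 9.81 = 2.9724×10^6 N; in level flight L = W.
q = ½ρv² = ½ × 0.526 × 220² = 12730 Pa.
CL = W/(q·S) = 2.9724×10^6 / (12730 × 392) = 0.5957.
CD = 0.0198 + 0.0421 × 0.5957² = 0.03474.
D = q·S·CD = 12730 × 392 × 0.03474 = 1.733×10^5 N

D = 1.73×10^5 N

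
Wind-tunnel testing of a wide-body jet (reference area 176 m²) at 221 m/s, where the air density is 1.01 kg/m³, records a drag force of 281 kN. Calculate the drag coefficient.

From D = ½ρv²S·CD, rearranging gives CD = 2D/(ρv²S).
CD = 2 × 2.81×10^5 / (1.01 × 221² × 176) = 0.0647

CD = 0.0647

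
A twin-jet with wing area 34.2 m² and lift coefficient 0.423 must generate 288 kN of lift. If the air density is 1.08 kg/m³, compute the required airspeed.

L = ½ρv²S·CL ⇒ v = √(2L/(ρ·S·CL))
v = √(2 × 2.88×10^5 / (1.08 × 34.2 × 0.423)) = √36870 = 192 m/s

v = 192 m/s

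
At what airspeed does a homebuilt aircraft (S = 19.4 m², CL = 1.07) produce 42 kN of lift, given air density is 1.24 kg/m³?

L = ½ρv²S·CL ⇒ v = √(2L/(ρ·S·CL))
v = √(2 × 42000 / (1.24 × 19.4 × 1.07)) = √3263 = 57.1 m/s

v = 57.1 m/s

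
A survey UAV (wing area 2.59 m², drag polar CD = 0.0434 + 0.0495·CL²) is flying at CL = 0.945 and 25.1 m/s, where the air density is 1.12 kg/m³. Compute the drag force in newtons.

CD = 0.0434 + 0.0495 × 0.945² = 0.0876
D = ½ρv²S·CD = ½ × 1.12 × 25.1² × 2.59 × 0.0876 = 80.1 N

D = 80.1 N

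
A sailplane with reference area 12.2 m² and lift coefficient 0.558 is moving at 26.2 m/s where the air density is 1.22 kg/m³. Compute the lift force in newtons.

L = 2850 N

Dynamic pressure q = ½ρv² = ½ × 1.22 × 26.2² = 418.7 Pa.
L = q·S·CL = 418.7 × 12.2 × 0.558 = 2850 N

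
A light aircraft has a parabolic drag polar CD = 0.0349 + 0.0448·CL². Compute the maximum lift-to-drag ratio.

(L/D)max = 12.6

For CD = CD0 + K·CL², (L/D)max occurs at CL* = √(CD0/K) and equals 1/(2√(K·CD0)).
(L/D)max = 1/(2√(0.0448 × 0.0349)) = 1/(2 × 0.03954) = 12.6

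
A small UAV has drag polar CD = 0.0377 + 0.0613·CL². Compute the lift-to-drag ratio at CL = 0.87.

CD = 0.0377 + 0.0613 × 0.87² = 0.0841
L/D = CL/CD = 0.87 / 0.0841 = 10.3

L/D = 10.3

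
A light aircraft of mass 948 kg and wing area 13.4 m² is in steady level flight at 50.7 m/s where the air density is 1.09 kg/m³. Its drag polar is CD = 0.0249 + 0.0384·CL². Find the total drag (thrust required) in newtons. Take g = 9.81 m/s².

D = 644 N

Weight W = mg = 948 × 9.81 = 9299.9 N; in level flight L = W.
Dynamic pressure q = 0.5 × 1.09 × 50.7² = 1401 Pa.
CL = W/(q·S) = 9299.9 / (1401 × 13.4) = 0.4954.
CD = 0.0249 + 0.0384 × 0.4954² = 0.03432.
D = q·S·CD = 1401 × 13.4 × 0.03432 = 644.3 N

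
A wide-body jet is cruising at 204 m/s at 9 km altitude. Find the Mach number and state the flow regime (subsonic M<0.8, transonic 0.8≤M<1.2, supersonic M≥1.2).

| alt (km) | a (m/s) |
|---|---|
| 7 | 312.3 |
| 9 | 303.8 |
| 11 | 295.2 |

M = 0.671 (subsonic)

At 9 km, from the table: a = 303.8 m/s.
M = v/a = 204 / 303.8 = 0.671
M = 0.671 → subsonic.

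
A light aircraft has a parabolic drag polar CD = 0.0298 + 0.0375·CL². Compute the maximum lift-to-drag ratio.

For CD = CD0 + K·CL², (L/D)max occurs at CL* = √(CD0/K) and equals 1/(2√(K·CD0)).
(L/D)max = 1/(2√(0.0375 × 0.0298)) = 1/(2 × 0.03343) = 15

(L/D)max = 15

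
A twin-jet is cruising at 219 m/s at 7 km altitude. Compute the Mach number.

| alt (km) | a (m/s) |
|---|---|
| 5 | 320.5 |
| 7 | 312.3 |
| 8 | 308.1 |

M = 0.701

At 7 km, from the table: a = 312.3 m/s.
M = v/a = 219 / 312.3 = 0.701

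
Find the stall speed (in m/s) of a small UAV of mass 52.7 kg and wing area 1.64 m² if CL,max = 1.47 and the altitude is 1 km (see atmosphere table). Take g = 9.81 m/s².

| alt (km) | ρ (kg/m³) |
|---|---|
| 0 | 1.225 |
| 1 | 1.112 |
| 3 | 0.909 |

At 1 km, from the table: ρ = 1.112 kg/m³.
Weight W = mg = 52.7 × 9.81 = 517 N.
V_stall = √(2W/(ρ·S·CL,max)) = √(2 × 517 / (1.112 × 1.64 × 1.47))
V_stall = √385.7 = 19.6 m/s

V_stall = 19.6 m/s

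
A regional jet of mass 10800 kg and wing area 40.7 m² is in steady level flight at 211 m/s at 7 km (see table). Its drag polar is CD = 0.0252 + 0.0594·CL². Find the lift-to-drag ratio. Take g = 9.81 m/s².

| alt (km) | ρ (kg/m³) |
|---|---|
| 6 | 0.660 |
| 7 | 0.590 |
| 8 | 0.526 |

At 7 km, from the table: ρ = 0.590 kg/m³.
In steady level flight, lift balances weight: W = mg = 10800 × 9.81 = 1.0595×10^5 N.
q = ½ρv² = ½ × 0.59 × 211² = 13130 Pa.
CL = 2W/(ρv²S) = 2×1.0595×10^5/(0.59×211²×40.7) = 0.1982.
CD = 0.0252 + 0.0594 × 0.1982² = 0.02753.
L/D = CL/CD = 0.1982 / 0.02753 = 7.2

L/D = 7.2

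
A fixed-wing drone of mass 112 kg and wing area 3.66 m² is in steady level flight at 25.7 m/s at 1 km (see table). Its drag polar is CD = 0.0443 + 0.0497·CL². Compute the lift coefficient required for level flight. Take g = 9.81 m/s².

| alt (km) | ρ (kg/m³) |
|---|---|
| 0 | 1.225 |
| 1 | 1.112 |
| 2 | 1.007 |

At 1 km, from the table: ρ = 1.112 kg/m³.
Weight W = mg = 112 × 9.81 = 1098.7 N; in level flight L = W.
Dynamic pressure q = 0.5 × 1.112 × 25.7² = 367.2 Pa.
CL = W/(q·S) = 1098.7 / (367.2 × 3.66) = 0.8175.

CL = 0.817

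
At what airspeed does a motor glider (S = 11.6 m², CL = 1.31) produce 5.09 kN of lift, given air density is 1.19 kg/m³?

L = ½ρv²S·CL ⇒ v = √(2L/(ρ·S·CL))
v = √(2 × 5090 / (1.19 × 11.6 × 1.31)) = √563 = 23.7 m/s

v = 23.7 m/s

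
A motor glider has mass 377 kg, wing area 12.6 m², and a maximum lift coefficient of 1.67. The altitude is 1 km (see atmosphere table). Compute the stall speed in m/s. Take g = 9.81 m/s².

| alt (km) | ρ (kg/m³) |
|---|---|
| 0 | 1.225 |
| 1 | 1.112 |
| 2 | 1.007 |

V_stall = 17.8 m/s

At 1 km, from the table: ρ = 1.112 kg/m³.
At stall, lift equals weight: L = W = m·g = 377 × 9.81 = 3698 N.
From L = ½ρV²S·CL,max = W: V_stall = √(2W/(ρSCL,max)) = √(2·3698/(1.112·12.6·1.67))
V_stall = √316.1 = 17.8 m/s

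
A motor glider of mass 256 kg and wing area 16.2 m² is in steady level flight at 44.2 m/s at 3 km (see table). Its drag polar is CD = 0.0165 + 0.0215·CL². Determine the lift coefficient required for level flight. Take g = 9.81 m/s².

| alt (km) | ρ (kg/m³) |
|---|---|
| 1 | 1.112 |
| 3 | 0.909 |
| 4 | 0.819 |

CL = 0.175

At 3 km, from the table: ρ = 0.909 kg/m³.
In steady level flight, lift balances weight: W = mg = 256 × 9.81 = 2511.4 N.
Dynamic pressure q = 0.5 × 0.909 × 44.2² = 887.9 Pa.
CL = W/(q·S) = 2511.4 / (887.9 × 16.2) = 0.1746.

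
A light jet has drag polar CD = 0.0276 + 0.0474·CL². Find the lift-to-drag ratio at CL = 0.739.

CD = 0.0276 + 0.0474 × 0.739² = 0.05349
L/D = CL/CD = 0.739 / 0.05349 = 13.8

L/D = 13.8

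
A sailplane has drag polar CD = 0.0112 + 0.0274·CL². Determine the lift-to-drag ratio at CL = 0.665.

CD = 0.0112 + 0.0274 × 0.665² = 0.02332
L/D = CL/CD = 0.665 / 0.02332 = 28.5

L/D = 28.5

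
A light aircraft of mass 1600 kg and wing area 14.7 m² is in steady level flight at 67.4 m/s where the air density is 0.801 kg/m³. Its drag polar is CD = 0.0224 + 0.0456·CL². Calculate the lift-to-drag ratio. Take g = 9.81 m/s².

Level flight ⇒ L = W = m·g = 1600 × 9.81 = 15696 N.
q = ½ρv² = ½ × 0.801 × 67.4² = 1819 Pa.
Required CL = L/(qS) = 15696/(1819·14.7) = 0.5869.
CD = 0.0224 + 0.0456 × 0.5869² = 0.03811.
L/D = CL/CD = 0.5869 / 0.03811 = 15.4

L/D = 15.4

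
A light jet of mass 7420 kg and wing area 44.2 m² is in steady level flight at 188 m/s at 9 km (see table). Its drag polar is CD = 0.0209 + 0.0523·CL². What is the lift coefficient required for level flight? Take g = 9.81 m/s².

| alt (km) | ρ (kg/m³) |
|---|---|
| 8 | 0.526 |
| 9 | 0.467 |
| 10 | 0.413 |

CL = 0.2

At 9 km, from the table: ρ = 0.467 kg/m³.
Weight W = mg = 7420 × 9.81 = 72790 N; in level flight L = W.
Dynamic pressure q = 0.5 × 0.467 × 188² = 8253 Pa.
CL = 2W/(ρv²S) = 2×72790/(0.467×188²×44.2) = 0.1995.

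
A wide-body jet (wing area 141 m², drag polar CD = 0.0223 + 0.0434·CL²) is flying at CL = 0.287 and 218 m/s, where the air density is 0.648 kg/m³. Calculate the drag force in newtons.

D = 56200 N

CD = 0.0223 + 0.0434 × 0.287² = 0.02587
D = ½ρv²S·CD = ½ × 0.648 × 218² × 141 × 0.02587 = 56200 N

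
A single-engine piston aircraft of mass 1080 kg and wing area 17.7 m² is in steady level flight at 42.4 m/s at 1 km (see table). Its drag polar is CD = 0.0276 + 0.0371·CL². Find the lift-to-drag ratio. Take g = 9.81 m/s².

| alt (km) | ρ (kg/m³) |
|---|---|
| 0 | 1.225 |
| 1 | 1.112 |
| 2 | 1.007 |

L/D = 14.6

At 1 km, from the table: ρ = 1.112 kg/m³.
Weight W = mg = 1080 × 9.81 = 10595 N; in level flight L = W.
Dynamic pressure q = 0.5 × 1.112 × 42.4² = 999.6 Pa.
CL = W/(q·S) = 10595 / (999.6 × 17.7) = 0.5988.
CD = 0.0276 + 0.0371 × 0.5988² = 0.0409.
L/D = CL/CD = 0.5988 / 0.0409 = 14.6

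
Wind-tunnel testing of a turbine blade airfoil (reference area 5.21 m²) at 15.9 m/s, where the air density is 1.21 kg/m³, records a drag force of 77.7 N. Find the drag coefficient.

From D = ½ρv²S·CD, rearranging gives CD = 2D/(ρv²S).
CD = 2 × 77.7 / (1.21 × 15.9² × 5.21) = 0.0975

CD = 0.0975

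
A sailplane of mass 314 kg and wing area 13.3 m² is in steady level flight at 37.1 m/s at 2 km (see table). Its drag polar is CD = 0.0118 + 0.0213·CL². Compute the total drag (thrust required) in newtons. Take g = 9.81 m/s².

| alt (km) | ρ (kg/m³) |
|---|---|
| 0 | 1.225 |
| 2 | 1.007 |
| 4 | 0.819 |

At 2 km, from the table: ρ = 1.007 kg/m³.
Level flight ⇒ L = W = m·g = 314 × 9.81 = 3080.3 N.
Dynamic pressure q = 0.5 × 1.007 × 37.1² = 693 Pa.
CL = W/(q·S) = 3080.3 / (693 × 13.3) = 0.3342.
CD = 0.0118 + 0.0213 × 0.3342² = 0.01418.
D = q·S·CD = 693 × 13.3 × 0.01418 = 130.7 N

D = 131 N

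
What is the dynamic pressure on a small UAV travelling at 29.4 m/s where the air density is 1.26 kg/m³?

q = 545 Pa

q = ½ρv² = ½ × 1.26 × 29.4² = 545 Pa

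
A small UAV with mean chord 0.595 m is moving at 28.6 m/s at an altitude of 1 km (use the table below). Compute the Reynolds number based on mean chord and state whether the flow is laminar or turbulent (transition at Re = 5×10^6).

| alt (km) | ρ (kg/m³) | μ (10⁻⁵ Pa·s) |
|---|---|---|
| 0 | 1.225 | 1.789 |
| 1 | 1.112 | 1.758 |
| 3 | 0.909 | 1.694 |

Re = 1.08×10^6 (laminar)

At 1 km, from the table: ρ = 1.112 kg/m³, μ = 1.758×10⁻⁵ Pa·s.
Re = ρ·v·c/μ = 1.112 × 28.6 × 0.595 / (1.758×10⁻⁵) = 1.08×10^6
Since 1.08×10^6 < 5×10^6, the flow is laminar.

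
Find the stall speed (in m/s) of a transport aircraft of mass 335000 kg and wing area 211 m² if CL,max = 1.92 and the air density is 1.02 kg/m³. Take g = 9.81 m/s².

V_stall = 126 m/s

Weight W = mg = 335000 × 9.81 = 3.286×10^6 N.
From L = ½ρV²S·CL,max = W: V_stall = √(2W/(ρSCL,max)) = √(2·3.286×10^6/(1.02·211·1.92))
V_stall = √15910 = 126 m/s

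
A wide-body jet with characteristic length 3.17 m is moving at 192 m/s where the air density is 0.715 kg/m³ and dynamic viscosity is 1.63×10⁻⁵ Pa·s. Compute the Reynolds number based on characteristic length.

Re = ρ·v·c/μ = 0.715 × 192 × 3.17 / (1.63×10⁻⁵) = 2.67×10^7

Re = 2.67×10^7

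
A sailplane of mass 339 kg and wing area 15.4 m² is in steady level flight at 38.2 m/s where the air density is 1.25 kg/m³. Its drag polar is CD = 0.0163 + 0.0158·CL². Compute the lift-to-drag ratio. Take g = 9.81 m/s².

L/D = 13.8

Level flight ⇒ L = W = m·g = 339 × 9.81 = 3325.6 N.
Dynamic pressure q = 0.5 × 1.25 × 38.2² = 912 Pa.
CL = 2W/(ρv²S) = 2×3325.6/(1.25×38.2²×15.4) = 0.2368.
CD = 0.0163 + 0.0158 × 0.2368² = 0.01719.
L/D = CL/CD = 0.2368 / 0.01719 = 13.8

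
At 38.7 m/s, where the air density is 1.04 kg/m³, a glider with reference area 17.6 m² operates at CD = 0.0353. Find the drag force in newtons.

Dynamic pressure q = ½ρv² = ½ × 1.04 × 38.7² = 778.8 Pa.
D = q·S·CD = 778.8 × 17.6 × 0.0353 = 484 N

D = 484 N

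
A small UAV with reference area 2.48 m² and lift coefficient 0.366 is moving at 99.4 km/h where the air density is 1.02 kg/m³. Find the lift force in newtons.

L = 353 N

Convert speed: v = 99.4 km/h ÷ 3.6 = 27.61 m/s.
L = ½ρv²S·CL = ½ × 1.02 × 27.61² × 2.48 × 0.366 = 353 N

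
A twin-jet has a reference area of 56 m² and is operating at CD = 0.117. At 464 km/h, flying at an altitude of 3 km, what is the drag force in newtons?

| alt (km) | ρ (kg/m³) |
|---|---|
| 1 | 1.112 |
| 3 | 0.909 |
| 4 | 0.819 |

At 3 km, from the table: ρ = 0.909 kg/m³.
Convert speed: v = 464 km/h ÷ 3.6 = 128.9 m/s.
Dynamic pressure q = ½ρv² = ½ × 0.909 × 128.9² = 7550 Pa.
D = q·S·CD = 7550 × 56 × 0.117 = 49500 N ≈ 49.5 kN

D = 49500 N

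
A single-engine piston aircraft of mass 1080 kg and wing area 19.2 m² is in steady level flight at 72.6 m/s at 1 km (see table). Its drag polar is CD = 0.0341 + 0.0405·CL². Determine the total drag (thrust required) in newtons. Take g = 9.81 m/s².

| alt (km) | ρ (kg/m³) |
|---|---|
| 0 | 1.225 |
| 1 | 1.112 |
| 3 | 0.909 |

D = 2000 N

At 1 km, from the table: ρ = 1.112 kg/m³.
Weight W = mg = 1080 × 9.81 = 10595 N; in level flight L = W.
q = ½ρv² = ½ × 1.112 × 72.6² = 2931 Pa.
CL = W/(q·S) = 10595 / (2931 × 19.2) = 0.1883.
CD = 0.0341 + 0.0405 × 0.1883² = 0.03554.
D = q·S·CD = 2931 × 19.2 × 0.03554 = 1999 N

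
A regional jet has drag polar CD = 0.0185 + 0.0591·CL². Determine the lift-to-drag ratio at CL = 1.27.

CD = 0.0185 + 0.0591 × 1.27² = 0.1138
L/D = CL/CD = 1.27 / 0.1138 = 11.2

L/D = 11.2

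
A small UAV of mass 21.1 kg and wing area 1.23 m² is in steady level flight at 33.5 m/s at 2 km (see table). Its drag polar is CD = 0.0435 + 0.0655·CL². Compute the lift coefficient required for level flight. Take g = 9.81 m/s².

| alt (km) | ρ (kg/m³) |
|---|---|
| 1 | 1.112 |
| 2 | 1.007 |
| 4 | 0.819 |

At 2 km, from the table: ρ = 1.007 kg/m³.
Weight W = mg = 21.1 × 9.81 = 206.99 N; in level flight L = W.
q = ½ρv² = ½ × 1.007 × 33.5² = 565.1 Pa.
CL = W/(q·S) = 206.99 / (565.1 × 1.23) = 0.2978.

CL = 0.298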